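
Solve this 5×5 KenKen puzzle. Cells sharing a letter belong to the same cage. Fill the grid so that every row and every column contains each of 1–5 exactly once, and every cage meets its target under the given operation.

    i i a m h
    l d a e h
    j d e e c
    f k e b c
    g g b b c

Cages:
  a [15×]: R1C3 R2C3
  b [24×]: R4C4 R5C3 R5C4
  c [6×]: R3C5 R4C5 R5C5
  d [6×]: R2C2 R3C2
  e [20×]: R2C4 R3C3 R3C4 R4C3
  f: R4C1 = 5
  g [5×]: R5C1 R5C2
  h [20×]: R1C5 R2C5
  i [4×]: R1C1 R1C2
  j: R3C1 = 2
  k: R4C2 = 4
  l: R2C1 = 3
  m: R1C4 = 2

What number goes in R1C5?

5

M is a freebie; hence R1C4 = 2.
L is a freebie, which forces R2C1 = 3.
Row 2 now contains 3, leaving R2C2 = 2.
Row 2 now contains 3, leaving R2C3 = 5.
5 is placed in row 2, which forces R2C5 = 4.
Cage j is given, leaving R3C1 = 2.
Column 2 already has 2, so R3C2 = 3.
Row 3 already has 3; hence R3C5 = 1.
Cage f is given, leaving R4C1 = 5.
Cage k is a single given cell, which forces R4C2 = 4.
Row 4 now contains 4, leaving R4C4 = 3.
Row 4 now contains 3, leaving R4C5 = 2.
5 is placed in column 1; hence R5C1 = 1.
Row 5 now contains 1, so R5C2 = 5.
Column 4 now contains 3; hence R5C4 = 4.
2 is placed in column 5, so R5C5 = 3.
Column 1 now contains 1, which forces R1C1 = 4.
Column 2 now contains 4, leaving R1C2 = 1.
Column 3 already has 5, which forces R1C3 = 3.
Column 5 already has 4, leaving R1C5 = 5.
Row 2 already has 4, so R2C4 = 1.
Row 3 now contains 1, so R3C3 = 4.
Column 4 already has 4, so R3C4 = 5.
2 is placed in row 4, so R4C3 = 1.
3 is placed in row 5, so R5C3 = 2.
Filled in: 4 1 3 2 5 / 3 2 5 1 4 / 2 3 4 5 1 / 5 4 1 3 2 / 1 5 2 4 3.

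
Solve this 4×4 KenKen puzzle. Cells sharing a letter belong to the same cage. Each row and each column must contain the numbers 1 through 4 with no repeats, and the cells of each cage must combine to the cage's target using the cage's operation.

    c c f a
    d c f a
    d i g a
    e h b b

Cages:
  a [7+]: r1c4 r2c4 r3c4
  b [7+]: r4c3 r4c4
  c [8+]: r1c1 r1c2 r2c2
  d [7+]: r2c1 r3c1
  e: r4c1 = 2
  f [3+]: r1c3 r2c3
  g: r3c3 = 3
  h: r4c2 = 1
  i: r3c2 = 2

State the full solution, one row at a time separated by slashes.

I is a freebie, leaving r3c2 = 2.
Cage g is given, leaving r3c3 = 3.
Cage e is given, leaving r4c1 = 2.
Cage h is a single given cell, leaving r4c2 = 1.
Column 3 now contains 3, which forces r4c3 = 4.
4 is placed in row 4, so r4c4 = 3.
Cage c has sum 8, which forces r1c1 = 1.
Row 1 already has 1, leaving r1c3 = 2.
Row 1 now contains 2; hence r1c4 = 4.
Cage d's pair has sum 7, which forces r2c1 = 3.
Row 2 already has 3, which forces r2c2 = 4.
Column 3 already has 2; hence r2c3 = 1.
Row 2 already has 1; hence r2c4 = 2.
Row 3 already has 3, which forces r3c1 = 4.
4 is placed in column 4; hence r3c4 = 1.
Row 1 now contains 4, which forces r1c2 = 3.

1 3 2 4 / 3 4 1 2 / 4 2 3 1 / 2 1 4 3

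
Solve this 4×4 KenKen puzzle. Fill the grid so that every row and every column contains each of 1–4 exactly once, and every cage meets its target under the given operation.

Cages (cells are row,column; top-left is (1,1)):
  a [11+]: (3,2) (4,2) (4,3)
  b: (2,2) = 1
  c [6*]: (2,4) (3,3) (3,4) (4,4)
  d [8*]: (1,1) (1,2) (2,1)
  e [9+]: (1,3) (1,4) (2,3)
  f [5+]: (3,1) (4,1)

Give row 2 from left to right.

Cage b is given, leaving (2,2) = 1.
Cage a needs sum 11; hence (3,2) = 4.
Cage c needs product 6, leaving (3,3) = 1.
The 3 cells of cage a must have sum 11, which forces (4,2) = 3.
Cage a needs sum 11, leaving (4,3) = 4.
The 3 cells of cage d must have product 8, so (1,1) = 1.
Column 2 already has 4, leaving (1,2) = 2.
Row 1 already has 2, leaving (1,3) = 3.
Cage e needs sum 9, so (1,4) = 4.
Cage d needs product 8, leaving (2,1) = 4.
Column 3 now contains 3, leaving (2,3) = 2.
Row 2 already has 2, so (2,4) = 3.
The two cells of cage f must have sum 5; hence (3,1) = 3.
Column 4 now contains 3, so (3,4) = 2.
Cage f needs two cells with sum 5, which forces (4,1) = 2.
Cage c needs product 6; hence (4,4) = 1.
Filled in: 1 2 3 4 / 4 1 2 3 / 3 4 1 2 / 2 3 4 1.

4 1 2 3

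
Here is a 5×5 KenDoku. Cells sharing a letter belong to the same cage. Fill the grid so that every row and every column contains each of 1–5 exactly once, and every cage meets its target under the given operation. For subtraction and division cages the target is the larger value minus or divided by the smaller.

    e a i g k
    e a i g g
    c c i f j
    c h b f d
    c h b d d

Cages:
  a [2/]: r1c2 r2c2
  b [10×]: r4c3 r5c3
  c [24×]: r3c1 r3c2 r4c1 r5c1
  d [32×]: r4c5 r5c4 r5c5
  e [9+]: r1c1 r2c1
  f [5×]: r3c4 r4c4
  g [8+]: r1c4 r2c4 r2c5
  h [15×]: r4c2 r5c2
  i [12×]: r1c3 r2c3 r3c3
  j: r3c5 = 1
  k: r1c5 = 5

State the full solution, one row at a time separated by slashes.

Cage k is a single given cell; hence r1c5 = 5.
J is a freebie, leaving r3c5 = 1.
Cage d needs product 32, which forces r4c5 = 4.
Cage d needs product 32, so r5c4 = 4.
The 3 cells of cage d must have product 32, which forces r5c5 = 2.
Row 1 already has 5; hence r1c1 = 4.
Cage g needs sum 8, leaving r1c4 = 3.
Cage e needs two cells with sum 9, which forces r2c1 = 5.
Cage g has sum 8, leaving r2c4 = 2.
2 is placed in column 5, which forces r2c5 = 3.
Row 3 now contains 1, leaving r3c4 = 5.
Cage b needs two cells with product 10, so r4c3 = 2.
Cage f needs two cells with product 5, leaving r4c4 = 1.
2 is placed in row 5, which forces r5c3 = 5.
Cage a's pair has quotient 2; hence r1c2 = 2.
3 is placed in row 1, so r1c3 = 1.
The 3 cells of cage i must have product 12, leaving r2c3 = 4.
Cage c has product 24, which forces r3c1 = 2.
Cage c has product 24; hence r3c2 = 4.
The 3 cells of cage i must have product 12, so r3c3 = 3.
Row 4 already has 1, so r4c1 = 3.
Cage h's pair has product 15, which forces r4c2 = 5.
Cage c needs product 24, so r5c1 = 1.
5 is placed in row 5, which forces r5c2 = 3.
Row 2 now contains 4; hence r2c2 = 1.

4 2 1 3 5 / 5 1 4 2 3 / 2 4 3 5 1 / 3 5 2 1 4 / 1 3 5 4 2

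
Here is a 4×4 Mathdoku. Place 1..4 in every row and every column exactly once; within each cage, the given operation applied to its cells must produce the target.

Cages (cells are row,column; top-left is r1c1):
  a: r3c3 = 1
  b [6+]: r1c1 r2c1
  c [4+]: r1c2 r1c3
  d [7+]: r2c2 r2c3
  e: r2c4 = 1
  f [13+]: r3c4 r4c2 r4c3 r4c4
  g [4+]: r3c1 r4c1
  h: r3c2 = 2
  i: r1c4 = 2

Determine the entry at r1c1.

4

Cage i is a single given cell, leaving r1c4 = 2.
Cage e is a single given cell, which forces r2c4 = 1.
Cage h is a single given cell, which forces r3c2 = 2.
Cage a is given, which forces r3c3 = 1.
Cage f needs sum 13; hence r3c4 = 4.
Column 4 now contains 2, so r4c4 = 3.
Row 1 now contains 2, leaving r1c1 = 4.
Cage c needs two cells with sum 4, leaving r1c2 = 1.
1 is placed in column 3, leaving r1c3 = 3.
Cage b needs two cells with sum 6, which forces r2c1 = 2.
Column 3 now contains 3, which forces r2c3 = 4.
1 is placed in row 3, leaving r3c1 = 3.
Row 4 already has 3; hence r4c1 = 1.
Row 4 already has 3, leaving r4c2 = 4.
Cage f has sum 13, so r4c3 = 2.
Row 2 now contains 4, so r2c2 = 3.
Completed grid: 4 1 3 2 / 2 3 4 1 / 3 2 1 4 / 1 4 2 3.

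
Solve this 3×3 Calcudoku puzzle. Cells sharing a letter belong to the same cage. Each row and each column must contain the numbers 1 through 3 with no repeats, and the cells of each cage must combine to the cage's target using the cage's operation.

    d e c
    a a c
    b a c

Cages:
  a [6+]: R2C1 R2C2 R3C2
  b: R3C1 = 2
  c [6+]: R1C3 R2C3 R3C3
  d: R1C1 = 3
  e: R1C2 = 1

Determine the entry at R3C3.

1

D is a freebie, leaving R1C1 = 3.
Cage e is given, which forces R1C2 = 1.
Row 1 now contains 1, so R1C3 = 2.
Cage b is a single given cell, so R3C1 = 2.
2 is placed in row 3; hence R3C2 = 3.
Row 3 now contains 3, leaving R3C3 = 1.
Column 1 already has 2, which forces R2C1 = 1.
3 is placed in column 2, so R2C2 = 2.
Column 3 now contains 1, leaving R2C3 = 3.
The full grid is 3 1 2 / 1 2 3 / 2 3 1.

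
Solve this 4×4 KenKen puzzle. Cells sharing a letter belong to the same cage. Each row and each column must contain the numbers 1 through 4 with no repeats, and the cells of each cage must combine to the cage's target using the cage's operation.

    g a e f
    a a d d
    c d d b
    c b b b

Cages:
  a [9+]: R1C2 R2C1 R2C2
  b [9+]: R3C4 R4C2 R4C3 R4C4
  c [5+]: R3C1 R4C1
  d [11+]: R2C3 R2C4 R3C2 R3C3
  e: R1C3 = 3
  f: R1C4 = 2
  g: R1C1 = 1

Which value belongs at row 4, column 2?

Cage g is a single given cell, so R1C1 = 1.
Cage e is given; hence R1C3 = 3.
Cage f is given, which forces R1C4 = 2.
2 is placed in row 1, leaving R1C2 = 4.
The only place for 4 in row 3 is R3C3.
Cage b has sum 9, so R4C2 = 3.
Cage c's pair has sum 5, so R3C1 = 3.
3 is placed in row 3; hence R3C4 = 1.
Row 4 already has 3; hence R4C1 = 2.
Row 4 already has 2, leaving R4C3 = 1.
1 is placed in column 4; hence R4C4 = 4.
Column 1 now contains 3, which forces R2C1 = 4.
Cage a needs sum 9, so R2C2 = 1.
1 is placed in column 3, which forces R2C3 = 2.
Column 4 already has 4, which forces R2C4 = 3.
1 is placed in row 3, so R3C2 = 2.
The full grid is 1 4 3 2 / 4 1 2 3 / 3 2 4 1 / 2 3 1 4.

3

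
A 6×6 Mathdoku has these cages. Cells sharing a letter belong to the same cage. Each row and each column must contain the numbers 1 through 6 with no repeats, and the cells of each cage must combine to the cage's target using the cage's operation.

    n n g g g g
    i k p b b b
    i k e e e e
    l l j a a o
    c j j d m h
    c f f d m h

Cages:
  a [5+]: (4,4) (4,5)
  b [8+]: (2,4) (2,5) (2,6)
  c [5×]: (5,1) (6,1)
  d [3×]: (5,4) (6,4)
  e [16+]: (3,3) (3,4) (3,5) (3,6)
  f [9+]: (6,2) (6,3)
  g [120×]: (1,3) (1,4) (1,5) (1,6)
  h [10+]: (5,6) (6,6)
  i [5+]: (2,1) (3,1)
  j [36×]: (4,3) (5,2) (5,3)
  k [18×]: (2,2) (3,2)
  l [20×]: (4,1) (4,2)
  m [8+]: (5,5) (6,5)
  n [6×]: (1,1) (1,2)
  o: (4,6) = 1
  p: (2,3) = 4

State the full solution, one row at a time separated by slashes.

Cage p is a single given cell; hence (2,3) = 4.
Cage o is a single given cell, so (4,6) = 1.
Row 2 needs a 6, and only (2,2) is open for it.
6 is placed in column 2, which forces (3,2) = 3.
Column 2 now contains 3, so (5,2) = 2.
Column 2 now contains 3; hence (6,2) = 4.
Row 6 now contains 4, which forces (6,6) = 6.
Cage n's pair has product 6; hence (1,1) = 6.
Column 2 now contains 2; hence (1,2) = 1.
Cage l needs two cells with product 20, so (4,1) = 4.
4 is placed in column 2; hence (4,2) = 5.
6 is placed in column 6, leaving (5,6) = 4.
Row 6 already has 6; hence (6,3) = 5.
Cage i's pair has sum 5, leaving (2,1) = 3.
Column 1 already has 4, which forces (3,1) = 2.
Column 6 now contains 4, leaving (3,6) = 5.
Cage c needs two cells with product 5, so (5,1) = 5.
Row 5 now contains 5; hence (5,5) = 6.
5 is placed in row 6, leaving (6,1) = 1.
Row 6 now contains 1, leaving (6,4) = 3.
3 is placed in row 6, leaving (6,5) = 2.
Column 6 now contains 5, which forces (2,6) = 2.
Cage j has product 36, which forces (4,3) = 6.
Column 4 now contains 3, leaving (4,4) = 2.
2 is placed in column 5, so (4,5) = 3.
6 is placed in row 5, which forces (5,3) = 3.
Column 4 now contains 3, leaving (5,4) = 1.
Column 3 now contains 3, which forces (1,3) = 2.
Column 6 already has 2, so (1,6) = 3.
1 is placed in column 4, leaving (2,4) = 5.
Cage b has sum 8; hence (2,5) = 1.
Column 3 now contains 6; hence (3,3) = 1.
The 4 cells of cage e must have sum 16, so (3,4) = 6.
Cage e has sum 16, so (3,5) = 4.
Column 4 already has 5, leaving (1,4) = 4.
Column 5 already has 4, so (1,5) = 5.

6 1 2 4 5 3 / 3 6 4 5 1 2 / 2 3 1 6 4 5 / 4 5 6 2 3 1 / 5 2 3 1 6 4 / 1 4 5 3 2 6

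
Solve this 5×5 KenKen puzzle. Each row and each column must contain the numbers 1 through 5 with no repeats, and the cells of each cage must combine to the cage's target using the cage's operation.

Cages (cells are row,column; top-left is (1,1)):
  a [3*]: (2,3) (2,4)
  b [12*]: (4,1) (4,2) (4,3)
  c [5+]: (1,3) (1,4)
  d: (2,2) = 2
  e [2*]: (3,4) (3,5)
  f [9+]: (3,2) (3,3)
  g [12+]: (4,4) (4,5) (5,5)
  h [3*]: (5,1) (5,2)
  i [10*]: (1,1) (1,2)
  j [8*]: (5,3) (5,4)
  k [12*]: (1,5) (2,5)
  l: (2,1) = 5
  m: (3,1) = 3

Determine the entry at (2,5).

Cage l is given, leaving (2,1) = 5.
Cage d is a single given cell, which forces (2,2) = 2.
Cage m is a single given cell, which forces (3,1) = 3.
3 is placed in column 1, so (5,1) = 1.
1 is placed in row 5, so (5,2) = 3.
Column 1 already has 5, leaving (1,1) = 2.
2 is placed in column 2; hence (1,2) = 5.
Column 2 already has 5, leaving (3,2) = 4.
Row 3 already has 4, leaving (3,3) = 5.
1 is placed in column 1, which forces (4,1) = 4.
Cage b needs product 12, leaving (4,2) = 1.
Cage b needs product 12, so (4,3) = 3.
3 is placed in row 4, so (4,4) = 5.
Row 4 now contains 5; hence (4,5) = 2.
Column 3 already has 3, which forces (2,3) = 1.
Cage a's pair has product 3, leaving (2,4) = 3.
3 is placed in row 2, leaving (2,5) = 4.
Cage e needs two cells with product 2, leaving (3,4) = 2.
Column 5 already has 2, so (3,5) = 1.
2 is placed in column 4, leaving (5,4) = 4.
Cage g needs sum 12, which forces (5,5) = 5.
1 is placed in column 3, so (1,3) = 4.
Column 4 already has 4, leaving (1,4) = 1.
Column 5 now contains 4; hence (1,5) = 3.
Row 5 now contains 4, leaving (5,3) = 2.
Completed grid: 2 5 4 1 3 / 5 2 1 3 4 / 3 4 5 2 1 / 4 1 3 5 2 / 1 3 2 4 5.

4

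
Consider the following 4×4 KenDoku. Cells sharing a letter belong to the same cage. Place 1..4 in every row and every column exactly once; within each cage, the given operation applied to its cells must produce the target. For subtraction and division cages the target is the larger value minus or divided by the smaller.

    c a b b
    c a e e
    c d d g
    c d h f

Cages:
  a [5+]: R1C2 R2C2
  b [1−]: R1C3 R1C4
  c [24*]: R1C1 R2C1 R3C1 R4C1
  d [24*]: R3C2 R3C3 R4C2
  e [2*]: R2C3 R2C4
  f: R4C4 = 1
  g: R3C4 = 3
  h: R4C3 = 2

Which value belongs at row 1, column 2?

Cage g is given, leaving R3C4 = 3.
Cage h is a single given cell, leaving R4C3 = 2.
F is a freebie; hence R4C4 = 1.
2 is placed in column 3, which forces R2C3 = 1.
Column 4 already has 1, so R2C4 = 2.
Cage d has product 24, leaving R3C2 = 2.
2 is placed in column 3, which forces R3C3 = 4.
The 3 cells of cage d must have product 24, so R4C2 = 3.
The 4 cells of cage c must have product 24, leaving R1C1 = 2.
The two cells of cage a must have sum 5; hence R1C2 = 1.
Column 3 now contains 1; hence R1C3 = 3.
2 is placed in column 4, which forces R1C4 = 4.
Cage c needs product 24; hence R2C1 = 3.
Column 2 now contains 3, leaving R2C2 = 4.
4 is placed in row 3, which forces R3C1 = 1.
Row 4 now contains 3, leaving R4C1 = 4.
Completed grid: 2 1 3 4 / 3 4 1 2 / 1 2 4 3 / 4 3 2 1.

1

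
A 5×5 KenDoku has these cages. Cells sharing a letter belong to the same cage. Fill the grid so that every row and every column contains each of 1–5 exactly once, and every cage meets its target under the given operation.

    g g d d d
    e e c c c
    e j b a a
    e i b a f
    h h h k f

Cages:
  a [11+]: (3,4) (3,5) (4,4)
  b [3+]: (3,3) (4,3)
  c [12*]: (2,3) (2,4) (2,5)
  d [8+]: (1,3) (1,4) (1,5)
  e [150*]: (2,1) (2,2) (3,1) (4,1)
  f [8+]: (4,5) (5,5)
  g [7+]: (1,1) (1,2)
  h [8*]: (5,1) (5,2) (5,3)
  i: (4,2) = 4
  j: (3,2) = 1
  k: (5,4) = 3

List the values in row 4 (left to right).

5 4 1 2 3

The 4 cells of cage e must have product 150, leaving (2,2) = 5.
Cage j is a single given cell, leaving (3,2) = 1.
Row 3 now contains 1; hence (3,3) = 2.
Cage i is given, leaving (4,2) = 4.
Column 3 already has 2, leaving (4,3) = 1.
4 is placed in column 2; hence (5,2) = 2.
1 is placed in column 3; hence (5,3) = 4.
Cage k is given, which forces (5,4) = 3.
3 is placed in row 5, leaving (5,5) = 5.
Cage g's pair has sum 7, so (1,1) = 4.
2 is placed in column 2, leaving (1,2) = 3.
3 is placed in row 1, so (1,3) = 5.
Column 3 already has 4, leaving (2,3) = 3.
Cage a has sum 11; hence (3,4) = 5.
Cage a needs sum 11, leaving (3,5) = 4.
The 3 cells of cage a must have sum 11, so (4,4) = 2.
Column 5 now contains 5; hence (4,5) = 3.
4 is placed in row 5, so (5,1) = 1.
Column 4 already has 2, so (1,4) = 1.
Cage d has sum 8, which forces (1,5) = 2.
Row 2 already has 3; hence (2,1) = 2.
Cage c has product 12, so (2,4) = 4.
Column 5 now contains 4, so (2,5) = 1.
Row 3 now contains 5, which forces (3,1) = 3.
Row 4 already has 3; hence (4,1) = 5.
Filled in: 4 3 5 1 2 / 2 5 3 4 1 / 3 1 2 5 4 / 5 4 1 2 3 / 1 2 4 3 5.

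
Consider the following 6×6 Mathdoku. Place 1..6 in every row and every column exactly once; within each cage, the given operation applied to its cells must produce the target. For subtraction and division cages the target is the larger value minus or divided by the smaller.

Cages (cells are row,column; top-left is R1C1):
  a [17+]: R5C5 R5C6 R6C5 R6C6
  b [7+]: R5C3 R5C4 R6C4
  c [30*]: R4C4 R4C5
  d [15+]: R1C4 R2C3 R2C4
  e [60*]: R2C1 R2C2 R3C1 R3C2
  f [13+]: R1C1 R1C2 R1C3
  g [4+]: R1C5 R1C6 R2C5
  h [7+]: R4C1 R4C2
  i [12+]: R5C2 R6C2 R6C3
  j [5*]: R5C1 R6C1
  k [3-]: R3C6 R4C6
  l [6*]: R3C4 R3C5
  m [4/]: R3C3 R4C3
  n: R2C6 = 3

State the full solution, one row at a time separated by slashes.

The 3 cells of cage g must have sum 4, which forces R1C5 = 2.
Cage g has sum 4, which forces R1C6 = 1.
Cage g has sum 4; hence R2C5 = 1.
Cage n is given, leaving R2C6 = 3.
In row 1, 5 can only go at R1C4, so R1C4 = 5.
Column 4 now contains 5, which forces R4C4 = 6.
Cage c needs two cells with product 30, leaving R4C5 = 5.
5 is placed in row 4, which forces R4C6 = 2.
Cage d needs sum 15, which forces R2C3 = 6.
6 is placed in column 4, leaving R2C4 = 4.
2 is placed in column 6, so R3C6 = 5.
The only place for 4 in row 3 is R3C3.
4 is placed in column 3, leaving R1C3 = 3.
4 is placed in column 3, so R4C3 = 1.
3 is placed in column 3; hence R5C3 = 2.
Column 3 already has 2, so R6C3 = 5.
Cage j's pair has product 5, which forces R5C1 = 5.
The 3 cells of cage b must have sum 7; hence R5C4 = 3.
3 is placed in row 5, so R5C5 = 4.
Row 5 now contains 4, leaving R5C6 = 6.
5 is placed in row 6; hence R6C1 = 1.
The 3 cells of cage b must have sum 7, leaving R6C4 = 2.
Column 5 already has 4, leaving R6C5 = 3.
6 is placed in column 6, which forces R6C6 = 4.
Column 1 now contains 5, so R2C1 = 2.
Cage e has product 60, which forces R2C2 = 5.
Column 4 already has 2, leaving R3C4 = 1.
3 is placed in column 5; hence R3C5 = 6.
Row 5 already has 6; hence R5C2 = 1.
Row 6 now contains 4, leaving R6C2 = 6.
The 3 cells of cage f must have sum 13, leaving R1C1 = 6.
6 is placed in column 2, which forces R1C2 = 4.
6 is placed in row 3; hence R3C1 = 3.
Row 3 now contains 1; hence R3C2 = 2.
Column 1 already has 3, so R4C1 = 4.
Column 2 already has 4; hence R4C2 = 3.

6 4 3 5 2 1 / 2 5 6 4 1 3 / 3 2 4 1 6 5 / 4 3 1 6 5 2 / 5 1 2 3 4 6 / 1 6 5 2 3 4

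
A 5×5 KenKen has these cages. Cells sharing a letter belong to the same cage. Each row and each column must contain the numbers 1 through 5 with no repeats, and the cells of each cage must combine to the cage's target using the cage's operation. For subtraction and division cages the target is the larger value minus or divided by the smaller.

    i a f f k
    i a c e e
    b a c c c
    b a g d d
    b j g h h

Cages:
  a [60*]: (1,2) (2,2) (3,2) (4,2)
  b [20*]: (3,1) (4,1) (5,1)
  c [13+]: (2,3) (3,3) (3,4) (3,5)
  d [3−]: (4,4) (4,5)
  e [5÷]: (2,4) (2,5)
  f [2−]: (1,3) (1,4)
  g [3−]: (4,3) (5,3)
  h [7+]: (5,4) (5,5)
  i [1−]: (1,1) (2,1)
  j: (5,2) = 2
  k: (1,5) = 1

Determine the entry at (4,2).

Cage k is a single given cell, which forces (1,5) = 1.
Column 5 now contains 1; hence (2,5) = 5.
Cage j is given, leaving (5,2) = 2.
Row 2 now contains 5, so (2,4) = 1.
Column 4 already has 1, leaving (4,4) = 5.
Cage d's pair has difference 3, which forces (4,5) = 2.
In row 4, 3 can only go at (4,2), so (4,2) = 3.
The 4 cells of cage a must have product 60, so (1,2) = 5.
3 is placed in column 2, leaving (2,2) = 4.
Cage a has product 60, leaving (3,2) = 1.
Cage c has sum 13, which forces (3,3) = 5.
The 4 cells of cage c must have sum 13; hence (3,4) = 2.
Cage f's pair has difference 2, leaving (1,3) = 2.
Column 4 already has 2, so (1,4) = 4.
Column 3 now contains 2, which forces (2,3) = 3.
Row 3 already has 5, so (3,1) = 4.
Row 3 already has 4, leaving (3,5) = 3.
Cage b has product 20, so (4,1) = 1.
1 is placed in row 4, leaving (4,3) = 4.
The 3 cells of cage b must have product 20, leaving (5,1) = 5.
Column 3 already has 4, leaving (5,3) = 1.
4 is placed in column 4; hence (5,4) = 3.
3 is placed in column 5, leaving (5,5) = 4.
Row 1 now contains 4, so (1,1) = 3.
Row 2 now contains 3, which forces (2,1) = 2.
The full grid is 3 5 2 4 1 / 2 4 3 1 5 / 4 1 5 2 3 / 1 3 4 5 2 / 5 2 1 3 4.

3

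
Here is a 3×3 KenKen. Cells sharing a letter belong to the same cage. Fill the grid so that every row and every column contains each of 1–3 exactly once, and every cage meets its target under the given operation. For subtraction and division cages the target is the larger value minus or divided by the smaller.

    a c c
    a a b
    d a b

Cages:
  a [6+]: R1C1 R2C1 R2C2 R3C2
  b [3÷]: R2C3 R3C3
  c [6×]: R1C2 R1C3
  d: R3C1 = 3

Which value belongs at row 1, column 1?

1

Cage d is given, which forces R3C1 = 3.
3 is placed in row 3; hence R3C3 = 1.
Cage a has sum 6, leaving R1C1 = 1.
Cage a needs sum 6, which forces R2C1 = 2.
Cage a needs sum 6, which forces R2C2 = 1.
Column 3 already has 1; hence R2C3 = 3.
Row 3 now contains 1, so R3C2 = 2.
Column 2 already has 2, leaving R1C2 = 3.
3 is placed in column 3, which forces R1C3 = 2.
Filled in: 1 3 2 / 2 1 3 / 3 2 1.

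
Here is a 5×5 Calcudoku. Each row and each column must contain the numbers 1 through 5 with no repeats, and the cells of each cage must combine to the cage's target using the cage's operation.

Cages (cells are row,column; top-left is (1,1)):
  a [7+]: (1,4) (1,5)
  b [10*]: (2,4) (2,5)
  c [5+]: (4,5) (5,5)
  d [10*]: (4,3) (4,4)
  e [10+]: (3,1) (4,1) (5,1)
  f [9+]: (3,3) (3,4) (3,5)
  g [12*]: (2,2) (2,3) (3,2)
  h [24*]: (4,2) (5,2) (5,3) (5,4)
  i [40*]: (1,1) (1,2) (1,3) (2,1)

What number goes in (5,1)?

In row 5, 5 can only go at (5,1), so (5,1) = 5.
The only place for 5 in column 2 is (1,2).
Cage i needs product 40; hence (2,1) = 4.
Cage e needs sum 10, which forces (3,1) = 2.
Cage g has product 12, which forces (3,2) = 4.
The 3 cells of cage e must have sum 10; hence (4,1) = 3.
3 is placed in row 4, leaving (4,2) = 1.
Row 4 already has 1, so (4,5) = 4.
Column 1 already has 2, so (1,1) = 1.
Cage i has product 40, which forces (1,3) = 2.
Cage a's pair has sum 7; hence (1,4) = 4.
Column 5 already has 4, which forces (1,5) = 3.
1 is placed in column 2, leaving (2,2) = 3.
Cage g has product 12, so (2,3) = 1.
Column 3 already has 2, so (4,3) = 5.
Row 4 already has 5, so (4,4) = 2.
Column 2 now contains 3; hence (5,2) = 2.
2 is placed in column 4, which forces (5,4) = 3.
Cage c needs two cells with sum 5, leaving (5,5) = 1.
2 is placed in column 4, which forces (2,4) = 5.
Cage b needs two cells with product 10, leaving (2,5) = 2.
5 is placed in column 3, leaving (3,3) = 3.
Cage f needs sum 9, leaving (3,4) = 1.
Column 5 now contains 1, which forces (3,5) = 5.
Row 5 already has 3, which forces (5,3) = 4.
Filled in: 1 5 2 4 3 / 4 3 1 5 2 / 2 4 3 1 5 / 3 1 5 2 4 / 5 2 4 3 1.

5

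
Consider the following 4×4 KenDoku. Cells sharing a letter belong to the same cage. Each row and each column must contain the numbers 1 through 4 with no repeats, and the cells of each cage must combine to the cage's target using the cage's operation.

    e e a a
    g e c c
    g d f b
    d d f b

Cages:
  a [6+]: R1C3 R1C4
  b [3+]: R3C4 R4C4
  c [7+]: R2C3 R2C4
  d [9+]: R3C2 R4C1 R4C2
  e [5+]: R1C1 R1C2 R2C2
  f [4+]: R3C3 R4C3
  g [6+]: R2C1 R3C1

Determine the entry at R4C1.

In row 1, 3 can only go at R1C2, so R1C2 = 3.
Cage e needs sum 5, leaving R1C1 = 1.
The 3 cells of cage e must have sum 5; hence R2C2 = 1.
The 3 cells of cage d must have sum 9; hence R4C1 = 3.
3 is placed in row 4, so R4C3 = 1.
Row 4 already has 1, which forces R4C4 = 2.
Cage a needs two cells with sum 6, so R1C3 = 2.
Column 4 already has 2, which forces R1C4 = 4.
Column 4 now contains 4, leaving R2C4 = 3.
Cage d needs sum 9, so R3C2 = 2.
Column 3 already has 1; hence R3C3 = 3.
Column 4 already has 2; hence R3C4 = 1.
Row 4 now contains 2; hence R4C2 = 4.
Cage g's pair has sum 6, which forces R2C1 = 2.
Row 2 now contains 3, so R2C3 = 4.
Row 3 now contains 2, so R3C1 = 4.
Completed grid: 1 3 2 4 / 2 1 4 3 / 4 2 3 1 / 3 4 1 2.

3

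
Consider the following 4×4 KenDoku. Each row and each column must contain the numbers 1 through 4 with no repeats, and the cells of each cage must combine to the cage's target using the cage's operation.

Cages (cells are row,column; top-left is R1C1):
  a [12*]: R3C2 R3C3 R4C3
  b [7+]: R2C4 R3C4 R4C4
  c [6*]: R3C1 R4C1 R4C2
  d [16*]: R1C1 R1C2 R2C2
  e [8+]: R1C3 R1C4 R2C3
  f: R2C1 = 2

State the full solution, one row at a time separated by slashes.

4 1 2 3 / 2 4 3 1 / 1 3 4 2 / 3 2 1 4

Cage f is a single given cell, which forces R2C1 = 2.
2 is placed in row 2, so R2C2 = 4.
Row 2 now contains 4, leaving R2C4 = 1.
Column 1 already has 2, leaving R1C1 = 4.
4 is placed in column 2, so R1C2 = 1.
1 is placed in row 1, leaving R1C3 = 2.
Row 1 already has 4, leaving R1C4 = 3.
1 is placed in row 2, which forces R2C3 = 3.
The 3 cells of cage c must have product 6, so R4C2 = 2.
Row 4 already has 2; hence R4C4 = 4.
Column 2 already has 2; hence R3C2 = 3.
The 3 cells of cage a must have product 12, which forces R3C3 = 4.
4 is placed in column 4; hence R3C4 = 2.
4 is placed in row 4, so R4C3 = 1.
Row 3 already has 3, so R3C1 = 1.
Row 4 already has 1, so R4C1 = 3.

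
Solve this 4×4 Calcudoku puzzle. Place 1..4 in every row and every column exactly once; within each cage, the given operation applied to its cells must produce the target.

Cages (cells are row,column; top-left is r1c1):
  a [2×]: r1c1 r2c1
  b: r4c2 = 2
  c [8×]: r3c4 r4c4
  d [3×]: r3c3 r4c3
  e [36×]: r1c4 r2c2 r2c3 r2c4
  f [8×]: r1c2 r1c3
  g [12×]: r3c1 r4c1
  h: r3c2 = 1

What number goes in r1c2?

4

The 4 cells of cage e must have product 36, so r1c4 = 3.
Cage h is a single given cell, which forces r3c2 = 1.
1 is placed in row 3, leaving r3c3 = 3.
B is a freebie, which forces r4c2 = 2.
Column 3 already has 3, so r4c3 = 1.
Row 4 already has 2, which forces r4c4 = 4.
Column 2 now contains 2; hence r1c2 = 4.
Cage f's pair has product 8, so r1c3 = 2.
The 4 cells of cage e must have product 36, leaving r2c2 = 3.
1 is placed in column 3; hence r2c3 = 4.
Column 4 now contains 4, leaving r2c4 = 1.
Row 3 now contains 3, leaving r3c1 = 4.
Column 4 now contains 4, which forces r3c4 = 2.
Row 4 now contains 4; hence r4c1 = 3.
Row 1 already has 2, leaving r1c1 = 1.
Row 2 already has 1, so r2c1 = 2.
Completed grid: 1 4 2 3 / 2 3 4 1 / 4 1 3 2 / 3 2 1 4.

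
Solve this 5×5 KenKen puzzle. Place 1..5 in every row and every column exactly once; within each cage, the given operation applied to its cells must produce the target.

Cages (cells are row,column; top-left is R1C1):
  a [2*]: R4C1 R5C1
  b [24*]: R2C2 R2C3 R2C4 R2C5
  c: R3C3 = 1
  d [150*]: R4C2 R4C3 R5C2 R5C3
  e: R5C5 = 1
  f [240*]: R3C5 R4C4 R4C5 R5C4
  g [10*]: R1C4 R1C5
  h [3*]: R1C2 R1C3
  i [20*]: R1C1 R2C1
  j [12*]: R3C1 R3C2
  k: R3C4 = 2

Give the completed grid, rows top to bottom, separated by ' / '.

4 1 3 5 2 / 5 2 4 1 3 / 3 4 1 2 5 / 1 5 2 3 4 / 2 3 5 4 1

Cage c is a single given cell, so R3C3 = 1.
Cage k is a single given cell, so R3C4 = 2.
Cage e is a single given cell, leaving R5C5 = 1.
The two cells of cage h must have product 3, so R1C2 = 1.
Column 3 already has 1, leaving R1C3 = 3.
Column 4 already has 2; hence R1C4 = 5.
Cage g needs two cells with product 10, which forces R1C5 = 2.
The two cells of cage a must have product 2, which forces R4C1 = 1.
Row 5 already has 1, so R5C1 = 2.
2 is placed in row 5, which forces R5C3 = 5.
Row 1 already has 5, leaving R1C1 = 4.
Cage i needs two cells with product 20, which forces R2C1 = 5.
Cage b has product 24, leaving R2C4 = 1.
4 is placed in column 1, which forces R3C1 = 3.
Row 3 already has 3, so R3C2 = 4.
Row 3 already has 4, which forces R3C5 = 5.
Cage d needs product 150; hence R4C2 = 5.
5 is placed in column 3, so R4C3 = 2.
Column 5 now contains 5, which forces R4C5 = 4.
Row 5 already has 5; hence R5C2 = 3.
Row 5 already has 3, which forces R5C4 = 4.
Column 2 now contains 3, which forces R2C2 = 2.
2 is placed in column 3; hence R2C3 = 4.
4 is placed in column 5; hence R2C5 = 3.
4 is placed in row 4, so R4C4 = 3.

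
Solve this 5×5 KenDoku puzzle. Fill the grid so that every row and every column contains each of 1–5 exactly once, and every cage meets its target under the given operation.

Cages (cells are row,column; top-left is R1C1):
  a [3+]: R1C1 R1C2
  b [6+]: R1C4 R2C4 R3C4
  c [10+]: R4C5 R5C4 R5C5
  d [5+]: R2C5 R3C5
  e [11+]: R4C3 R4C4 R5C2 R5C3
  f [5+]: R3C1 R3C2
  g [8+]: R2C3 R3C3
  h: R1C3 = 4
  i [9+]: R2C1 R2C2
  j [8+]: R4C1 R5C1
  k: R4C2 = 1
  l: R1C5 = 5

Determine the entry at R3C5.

4

H is a freebie, so R1C3 = 4.
L is a freebie; hence R1C5 = 5.
Cage k is a single given cell, leaving R4C2 = 1.
Cage a needs two cells with sum 3; hence R1C1 = 1.
1 is placed in column 2; hence R1C2 = 2.
Row 1 now contains 2; hence R1C4 = 3.
The two cells of cage f must have sum 5, leaving R3C1 = 2.
The two cells of cage f must have sum 5; hence R3C2 = 3.
Row 3 already has 3; hence R3C3 = 5.
2 is placed in row 3, which forces R3C4 = 1.
1 is placed in row 3, so R3C5 = 4.
Column 3 now contains 5, which forces R2C3 = 3.
1 is placed in column 4, so R2C4 = 2.
Cage d's pair has sum 5, so R2C5 = 1.
Column 3 now contains 3, leaving R4C3 = 2.
Column 4 now contains 2, which forces R4C4 = 4.
Row 4 already has 2, which forces R4C5 = 3.
Column 3 now contains 2; hence R5C3 = 1.
The 3 cells of cage c must have sum 10, which forces R5C4 = 5.
Column 5 already has 3, leaving R5C5 = 2.
Row 4 now contains 3, so R4C1 = 5.
5 is placed in row 5, so R5C1 = 3.
5 is placed in row 5, so R5C2 = 4.
Column 1 now contains 5, leaving R2C1 = 4.
4 is placed in column 2, so R2C2 = 5.
Completed grid: 1 2 4 3 5 / 4 5 3 2 1 / 2 3 5 1 4 / 5 1 2 4 3 / 3 4 1 5 2.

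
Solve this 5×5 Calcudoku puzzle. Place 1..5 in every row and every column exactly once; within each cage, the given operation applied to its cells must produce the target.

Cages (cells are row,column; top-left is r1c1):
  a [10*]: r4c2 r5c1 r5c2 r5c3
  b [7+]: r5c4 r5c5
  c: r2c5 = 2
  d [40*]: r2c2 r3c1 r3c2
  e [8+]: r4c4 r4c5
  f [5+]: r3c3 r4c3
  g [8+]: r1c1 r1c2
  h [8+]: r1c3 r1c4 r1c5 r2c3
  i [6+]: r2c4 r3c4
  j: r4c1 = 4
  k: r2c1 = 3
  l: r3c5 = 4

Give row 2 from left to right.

K is a freebie, leaving r2c1 = 3.
Cage c is a single given cell, which forces r2c5 = 2.
L is a freebie, leaving r3c5 = 4.
Cage j is given, so r4c1 = 4.
Cage a needs product 10, which forces r4c2 = 1.
Column 1 now contains 3; hence r1c1 = 5.
Cage g's pair has sum 8, leaving r1c2 = 3.
The 4 cells of cage h must have sum 8; hence r1c5 = 1.
The 3 cells of cage d must have product 40, which forces r2c2 = 4.
Row 2 now contains 2, so r2c3 = 1.
1 is placed in row 2; hence r2c4 = 5.
Column 1 now contains 5, which forces r3c1 = 2.
2 is placed in row 3, so r3c2 = 5.
2 is placed in row 3, so r3c3 = 3.
2 is placed in row 3, which forces r3c4 = 1.
Column 3 now contains 3, so r4c3 = 2.
Column 4 now contains 5, which forces r4c4 = 3.
Row 4 now contains 3, leaving r4c5 = 5.
Column 1 already has 2, which forces r5c1 = 1.
Column 2 now contains 5, leaving r5c2 = 2.
2 is placed in column 3, which forces r5c3 = 5.
Row 5 already has 2; hence r5c4 = 4.
Column 5 now contains 5, so r5c5 = 3.
2 is placed in column 3; hence r1c3 = 4.
4 is placed in column 4, so r1c4 = 2.
Filled in: 5 3 4 2 1 / 3 4 1 5 2 / 2 5 3 1 4 / 4 1 2 3 5 / 1 2 5 4 3.

3 4 1 5 2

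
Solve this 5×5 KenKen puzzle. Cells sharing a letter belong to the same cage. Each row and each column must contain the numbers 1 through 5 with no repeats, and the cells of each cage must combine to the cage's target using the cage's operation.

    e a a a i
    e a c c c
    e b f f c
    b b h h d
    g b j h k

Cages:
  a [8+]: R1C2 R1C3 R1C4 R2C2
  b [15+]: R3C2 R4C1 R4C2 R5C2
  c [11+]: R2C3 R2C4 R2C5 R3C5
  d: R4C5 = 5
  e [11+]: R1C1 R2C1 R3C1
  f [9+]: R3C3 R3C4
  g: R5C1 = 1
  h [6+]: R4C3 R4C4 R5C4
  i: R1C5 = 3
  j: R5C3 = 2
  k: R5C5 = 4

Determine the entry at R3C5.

Cage i is given, leaving R1C5 = 3.
D is a freebie, so R4C5 = 5.
Cage g is a single given cell, which forces R5C1 = 1.
Cage j is a single given cell, so R5C3 = 2.
2 is placed in row 5, which forces R5C4 = 3.
K is a freebie; hence R5C5 = 4.
The 4 cells of cage a must have sum 8, which forces R2C2 = 1.
The 4 cells of cage c must have sum 11, leaving R2C3 = 3.
Cage c has sum 11, so R2C4 = 5.
Row 2 already has 1, so R2C5 = 2.
5 is placed in column 4, leaving R3C4 = 4.
Column 5 now contains 2, leaving R3C5 = 1.
Cage h needs sum 6, which forces R4C3 = 1.
Cage h needs sum 6, which forces R4C4 = 2.
Row 5 already has 4, which forces R5C2 = 5.
The 4 cells of cage a must have sum 8; hence R1C2 = 2.
Column 3 already has 1; hence R1C3 = 4.
2 is placed in column 4, so R1C4 = 1.
Row 2 already has 2, which forces R2C1 = 4.
4 is placed in row 3; hence R3C2 = 3.
4 is placed in row 3, so R3C3 = 5.
Cage b needs sum 15, which forces R4C1 = 3.
Row 4 now contains 2, so R4C2 = 4.
Row 1 already has 2, which forces R1C1 = 5.
Row 3 already has 5; hence R3C1 = 2.
The full grid is 5 2 4 1 3 / 4 1 3 5 2 / 2 3 5 4 1 / 3 4 1 2 5 / 1 5 2 3 4.

1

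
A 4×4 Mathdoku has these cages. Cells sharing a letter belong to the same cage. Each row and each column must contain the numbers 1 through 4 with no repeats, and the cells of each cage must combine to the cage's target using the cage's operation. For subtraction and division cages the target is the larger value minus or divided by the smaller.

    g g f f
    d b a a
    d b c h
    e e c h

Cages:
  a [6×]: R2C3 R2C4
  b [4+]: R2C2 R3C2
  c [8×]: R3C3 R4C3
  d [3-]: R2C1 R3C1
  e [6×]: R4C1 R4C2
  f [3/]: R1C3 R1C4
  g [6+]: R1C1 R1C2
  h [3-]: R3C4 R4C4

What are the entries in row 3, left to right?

1 3 2 4

The only place for 4 in row 2 is R2C1.
4 is placed in column 1, so R1C1 = 2.
Cage g needs two cells with sum 6, so R1C2 = 4.
4 is placed in column 1, leaving R3C1 = 1.
Row 3 already has 1, leaving R3C2 = 3.
Row 3 already has 1, so R3C4 = 4.
Column 1 already has 2, so R4C1 = 3.
Column 2 now contains 3; hence R4C2 = 2.
2 is placed in row 4, so R4C3 = 4.
Column 4 already has 4, leaving R4C4 = 1.
Cage f's pair has quotient 3; hence R1C3 = 1.
Column 4 already has 1, leaving R1C4 = 3.
Column 2 now contains 3, so R2C2 = 1.
Column 4 now contains 3; hence R2C4 = 2.
4 is placed in row 3, so R3C3 = 2.
2 is placed in row 2; hence R2C3 = 3.
Filled in: 2 4 1 3 / 4 1 3 2 / 1 3 2 4 / 3 2 4 1.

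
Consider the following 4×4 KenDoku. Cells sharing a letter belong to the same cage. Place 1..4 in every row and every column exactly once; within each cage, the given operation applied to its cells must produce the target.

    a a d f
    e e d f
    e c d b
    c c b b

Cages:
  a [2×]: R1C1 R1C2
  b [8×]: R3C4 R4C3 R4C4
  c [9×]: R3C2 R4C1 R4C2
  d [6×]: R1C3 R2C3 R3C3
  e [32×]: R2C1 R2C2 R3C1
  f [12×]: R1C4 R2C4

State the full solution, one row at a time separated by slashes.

The 3 cells of cage e must have product 32, leaving R2C1 = 2.
Cage e has product 32, leaving R2C2 = 4.
Row 2 already has 4, which forces R2C4 = 3.
Cage e needs product 32, which forces R3C1 = 4.
The 3 cells of cage c must have product 9, leaving R3C2 = 3.
Cage c has product 9; hence R4C1 = 3.
Cage c has product 9, so R4C2 = 1.
2 is placed in column 1, leaving R1C1 = 1.
1 is placed in column 2, so R1C2 = 2.
The 3 cells of cage d must have product 6; hence R1C3 = 3.
Column 4 now contains 3; hence R1C4 = 4.
3 is placed in row 2; hence R2C3 = 1.
The 3 cells of cage d must have product 6, which forces R3C3 = 2.
Cage b has product 8, which forces R3C4 = 1.
Column 3 now contains 2, which forces R4C3 = 4.
Column 4 now contains 4, which forces R4C4 = 2.

1 2 3 4 / 2 4 1 3 / 4 3 2 1 / 3 1 4 2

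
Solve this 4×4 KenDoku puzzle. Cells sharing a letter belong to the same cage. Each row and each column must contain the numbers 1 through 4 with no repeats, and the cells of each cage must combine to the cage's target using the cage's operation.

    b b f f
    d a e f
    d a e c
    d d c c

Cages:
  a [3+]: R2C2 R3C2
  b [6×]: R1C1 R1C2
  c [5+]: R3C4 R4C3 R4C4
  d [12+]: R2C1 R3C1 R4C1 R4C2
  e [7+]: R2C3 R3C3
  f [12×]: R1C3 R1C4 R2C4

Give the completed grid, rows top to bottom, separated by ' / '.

2 3 1 4 / 1 2 4 3 / 4 1 3 2 / 3 4 2 1

Column 2 needs a 4, and only R4C2 is open for it.
The only place for 2 in row 4 is R4C3.
Cage c needs sum 5, leaving R3C4 = 2.
The 3 cells of cage c must have sum 5, so R4C4 = 1.
Cage f needs product 12, which forces R1C3 = 1.
The two cells of cage a must have sum 3, leaving R2C2 = 2.
Row 3 already has 2, leaving R3C2 = 1.
Row 4 now contains 1; hence R4C1 = 3.
Column 1 already has 3, which forces R1C1 = 2.
2 is placed in column 2, leaving R1C2 = 3.
3 is placed in row 1, so R1C4 = 4.
Cage d needs sum 12, leaving R2C1 = 1.
Column 4 already has 4, leaving R2C4 = 3.
1 is placed in row 3, leaving R3C1 = 4.
4 is placed in row 3; hence R3C3 = 3.
Row 2 already has 3; hence R2C3 = 4.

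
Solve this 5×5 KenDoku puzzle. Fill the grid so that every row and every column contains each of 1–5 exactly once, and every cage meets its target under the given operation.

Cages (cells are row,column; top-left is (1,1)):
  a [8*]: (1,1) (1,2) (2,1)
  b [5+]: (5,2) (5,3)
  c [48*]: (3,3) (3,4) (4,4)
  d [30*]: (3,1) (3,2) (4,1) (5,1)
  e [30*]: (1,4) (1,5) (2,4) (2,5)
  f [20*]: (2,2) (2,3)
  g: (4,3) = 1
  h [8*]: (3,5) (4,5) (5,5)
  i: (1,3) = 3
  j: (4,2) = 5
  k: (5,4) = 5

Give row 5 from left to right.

1 3 2 5 4

I is a freebie, which forces (1,3) = 3.
The 3 cells of cage c must have product 48, which forces (3,3) = 4.
Cage c has product 48, so (3,4) = 3.
Cage j is a single given cell; hence (4,2) = 5.
Cage g is given, so (4,3) = 1.
Cage c has product 48, so (4,4) = 4.
4 is placed in row 4; hence (4,5) = 2.
1 is placed in column 3; hence (5,3) = 2.
K is a freebie, which forces (5,4) = 5.
Cage e has product 30, leaving (1,5) = 5.
Column 2 already has 5, so (2,2) = 4.
Column 3 now contains 4, so (2,3) = 5.
Cage e needs product 30, so (2,5) = 3.
The 4 cells of cage d must have product 30, so (3,1) = 5.
Cage d has product 30; hence (3,2) = 2.
Column 5 now contains 2, so (3,5) = 1.
2 is placed in row 4; hence (4,1) = 3.
Cage d has product 30, which forces (5,1) = 1.
Cage b needs two cells with sum 5, leaving (5,2) = 3.
The 3 cells of cage h must have product 8, which forces (5,5) = 4.
Cage a needs product 8; hence (1,1) = 4.
Column 2 already has 2, leaving (1,2) = 1.
Row 1 already has 1, which forces (1,4) = 2.
Column 1 already has 1, so (2,1) = 2.
2 is placed in column 4, which forces (2,4) = 1.
Completed grid: 4 1 3 2 5 / 2 4 5 1 3 / 5 2 4 3 1 / 3 5 1 4 2 / 1 3 2 5 4.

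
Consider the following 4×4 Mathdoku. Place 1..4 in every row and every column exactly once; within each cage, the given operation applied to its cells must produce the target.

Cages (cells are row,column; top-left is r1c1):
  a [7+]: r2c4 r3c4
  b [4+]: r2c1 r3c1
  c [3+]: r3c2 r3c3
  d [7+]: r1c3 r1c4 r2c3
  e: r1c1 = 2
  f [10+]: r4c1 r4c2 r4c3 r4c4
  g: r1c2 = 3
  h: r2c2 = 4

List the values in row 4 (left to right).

4 1 3 2

Cage e is a single given cell, leaving r1c1 = 2.
Cage g is a single given cell, so r1c2 = 3.
H is a freebie, which forces r2c2 = 4.
Row 2 now contains 4; hence r2c4 = 3.
Column 4 already has 3; hence r3c4 = 4.
The 3 cells of cage d must have sum 7, leaving r1c3 = 4.
Column 4 already has 4, leaving r1c4 = 1.
3 is placed in row 2, leaving r2c1 = 1.
The 3 cells of cage d must have sum 7, so r2c3 = 2.
Cage b's pair has sum 4, so r3c1 = 3.
Column 3 already has 2, leaving r3c3 = 1.
Column 1 already has 3; hence r4c1 = 4.
4 is placed in column 3, so r4c3 = 3.
Column 4 now contains 1, leaving r4c4 = 2.
Row 3 already has 1, which forces r3c2 = 2.
Row 4 already has 2, so r4c2 = 1.
The full grid is 2 3 4 1 / 1 4 2 3 / 3 2 1 4 / 4 1 3 2.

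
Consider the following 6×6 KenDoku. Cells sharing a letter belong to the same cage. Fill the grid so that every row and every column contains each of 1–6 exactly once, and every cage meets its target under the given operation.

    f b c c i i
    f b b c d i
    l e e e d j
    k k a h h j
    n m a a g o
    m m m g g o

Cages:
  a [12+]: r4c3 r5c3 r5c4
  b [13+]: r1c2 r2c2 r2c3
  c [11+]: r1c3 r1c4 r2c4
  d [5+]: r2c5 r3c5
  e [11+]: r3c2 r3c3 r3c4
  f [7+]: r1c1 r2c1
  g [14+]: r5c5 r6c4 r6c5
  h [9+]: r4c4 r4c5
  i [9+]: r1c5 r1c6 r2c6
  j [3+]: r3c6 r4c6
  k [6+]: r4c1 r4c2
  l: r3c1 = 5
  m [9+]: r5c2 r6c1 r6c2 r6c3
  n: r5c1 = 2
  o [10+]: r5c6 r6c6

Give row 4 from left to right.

4 2 5 3 6 1

Cage l is a single given cell; hence r3c1 = 5.
Cage n is given, leaving r5c1 = 2.
Cage i has sum 9; hence r1c5 = 1.
Column 1 needs a 6, and only r1c1 is open for it.
Cage f needs two cells with sum 7, leaving r2c1 = 1.
1 is placed in column 1; hence r4c1 = 4.
4 is placed in column 1, which forces r6c1 = 3.
Cage k's pair has sum 6, which forces r4c2 = 2.
Row 4 already has 2, which forces r4c6 = 1.
1 is placed in column 6, which forces r3c6 = 2.
Cage d needs two cells with sum 5, which forces r2c5 = 2.
2 is placed in row 3; hence r3c5 = 3.
Column 5 now contains 3, which forces r4c5 = 6.
Row 4 now contains 6, leaving r4c4 = 3.
The 3 cells of cage g must have sum 14, so r5c5 = 5.
Cage g needs sum 14, so r6c4 = 5.
Cage g needs sum 14; hence r6c5 = 4.
Row 6 already has 4, so r6c6 = 6.
Cage c has sum 11, leaving r1c4 = 2.
3 is placed in row 4, which forces r4c3 = 5.
Cage m has sum 9, so r5c2 = 3.
Column 6 now contains 6, leaving r5c6 = 4.
Row 6 already has 4; hence r6c2 = 1.
Cage m has sum 9, so r6c3 = 2.
The 3 cells of cage b must have sum 13; hence r1c2 = 4.
Column 3 now contains 5, which forces r1c3 = 3.
Row 1 already has 3, which forces r1c6 = 5.
3 is placed in column 3, which forces r2c3 = 4.
The 3 cells of cage c must have sum 11, leaving r2c4 = 6.
5 is placed in column 6, so r2c6 = 3.
Column 2 already has 4, which forces r3c2 = 6.
Row 3 already has 6, which forces r3c3 = 1.
1 is placed in row 3, which forces r3c4 = 4.
1 is placed in column 3, which forces r5c3 = 6.
Column 4 already has 6; hence r5c4 = 1.
Row 2 already has 6, leaving r2c2 = 5.
Filled in: 6 4 3 2 1 5 / 1 5 4 6 2 3 / 5 6 1 4 3 2 / 4 2 5 3 6 1 / 2 3 6 1 5 4 / 3 1 2 5 4 6.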